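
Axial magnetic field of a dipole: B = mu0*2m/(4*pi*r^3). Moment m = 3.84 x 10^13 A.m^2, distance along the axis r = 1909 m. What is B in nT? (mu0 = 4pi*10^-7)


m = 3.84 x 10^13 = 38400000000000 A.m^2
2m = 76800000000000 A.m^2
r^3 = 1909^3 = 6956932429
B = (4pi*10^-7) * 76800000000000 / (4*pi * 6956932429) * 1e9
= 96509726.318278 / 87423391241.87 * 1e9
= 1103934.8274 nT

1103934.8274


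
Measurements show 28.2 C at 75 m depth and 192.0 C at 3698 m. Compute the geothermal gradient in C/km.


dT = 192.0 - 28.2 = 163.8 C
dz = 3698 - 75 = 3623 m
gradient = dT/dz * 1000 = 163.8/3623 * 1000 = 45.2112 C/km

45.2112


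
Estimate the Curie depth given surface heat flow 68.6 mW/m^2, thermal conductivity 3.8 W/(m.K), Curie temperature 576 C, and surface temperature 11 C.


T_Curie - T_surf = 576 - 11 = 565 C
Convert q to W/m^2: 68.6 mW/m^2 = 0.0686 W/m^2
d = 565 * 3.8 / 0.0686 = 31297.38 m

31297.38


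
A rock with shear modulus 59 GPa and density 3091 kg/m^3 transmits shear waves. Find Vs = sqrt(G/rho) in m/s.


Convert G to Pa: G = 59e9 Pa
Compute G/rho = 59e9 / 3091 = 19087673.8919
Vs = sqrt(19087673.8919) = 4368.94 m/s

4368.94


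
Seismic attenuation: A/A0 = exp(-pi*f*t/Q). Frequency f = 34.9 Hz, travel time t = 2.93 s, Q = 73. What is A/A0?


pi*f*t/Q = pi*34.9*2.93/73 = 4.400683
A/A0 = exp(-4.400683) = 0.012269

0.012269


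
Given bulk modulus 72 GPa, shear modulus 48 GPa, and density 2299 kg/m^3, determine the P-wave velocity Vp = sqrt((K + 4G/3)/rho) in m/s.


First compute the effective modulus:
K + 4G/3 = 72e9 + 4*48e9/3 = 136000000000.0 Pa
Then divide by density:
136000000000.0 / 2299 = 59156154.8499 Pa/(kg/m^3)
Take the square root:
Vp = sqrt(59156154.8499) = 7691.3 m/s

7691.3


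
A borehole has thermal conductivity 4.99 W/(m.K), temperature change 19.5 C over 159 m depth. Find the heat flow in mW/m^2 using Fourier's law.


q = k * dT / dz * 1000
= 4.99 * 19.5 / 159 * 1000
= 0.611981 * 1000
= 611.9811 mW/m^2

611.9811


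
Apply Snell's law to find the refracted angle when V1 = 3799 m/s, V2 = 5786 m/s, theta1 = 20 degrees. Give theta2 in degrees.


sin(theta1) = sin(20 deg) = 0.34202
sin(theta2) = V2/V1 * sin(theta1) = 5786/3799 * 0.34202 = 0.520908
theta2 = arcsin(0.520908) = 31.3932 degrees

31.3932


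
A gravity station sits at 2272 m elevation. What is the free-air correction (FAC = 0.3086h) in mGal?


FAC = 0.3086 * h
= 0.3086 * 2272
= 701.1392 mGal

701.1392


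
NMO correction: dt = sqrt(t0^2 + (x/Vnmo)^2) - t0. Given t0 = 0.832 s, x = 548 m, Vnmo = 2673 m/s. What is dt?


x/Vnmo = 548/2673 = 0.205013
(x/Vnmo)^2 = 0.04203
t0^2 = 0.692224
sqrt(0.692224 + 0.04203) = 0.856886
dt = 0.856886 - 0.832 = 0.024886

0.024886


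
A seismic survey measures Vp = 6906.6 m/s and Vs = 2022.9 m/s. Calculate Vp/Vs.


Vp/Vs = 6906.6 / 2022.9
= 3.4142

3.4142


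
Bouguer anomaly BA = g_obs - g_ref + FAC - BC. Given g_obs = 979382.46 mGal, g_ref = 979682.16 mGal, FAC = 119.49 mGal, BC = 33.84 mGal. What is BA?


BA = g_obs - g_ref + FAC - BC
= 979382.46 - 979682.16 + 119.49 - 33.84
= -214.05 mGal

-214.05


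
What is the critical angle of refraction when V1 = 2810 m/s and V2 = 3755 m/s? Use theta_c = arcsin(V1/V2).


V1/V2 = 2810/3755 = 0.748336
theta_c = arcsin(0.748336) = 48.4464 degrees

48.4464


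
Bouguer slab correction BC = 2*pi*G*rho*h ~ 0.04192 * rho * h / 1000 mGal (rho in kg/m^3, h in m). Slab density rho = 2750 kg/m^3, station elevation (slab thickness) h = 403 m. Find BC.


BC = 0.04192 * rho * h / 1000
= 0.04192 * 2750 * 403 / 1000
= 46.4578 mGal

46.4578


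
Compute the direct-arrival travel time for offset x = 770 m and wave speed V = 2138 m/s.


t = x / V
= 770 / 2138
= 0.3601 s

0.3601


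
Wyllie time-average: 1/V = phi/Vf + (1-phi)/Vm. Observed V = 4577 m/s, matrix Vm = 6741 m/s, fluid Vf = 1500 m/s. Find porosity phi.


1/V - 1/Vm = 1/4577 - 1/6741 = 7.014e-05
1/Vf - 1/Vm = 1/1500 - 1/6741 = 0.00051832
phi = 7.014e-05 / 0.00051832 = 0.1353

0.1353


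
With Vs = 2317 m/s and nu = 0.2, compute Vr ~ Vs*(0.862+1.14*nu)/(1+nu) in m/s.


Numerator factor = 0.862 + 1.14*0.2 = 1.09
Denominator = 1 + 0.2 = 1.2
Vr = 2317 * 1.09 / 1.2 = 2104.61 m/s

2104.61


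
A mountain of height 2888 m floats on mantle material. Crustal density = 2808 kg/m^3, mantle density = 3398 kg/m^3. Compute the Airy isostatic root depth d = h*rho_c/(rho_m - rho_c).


rho_m - rho_c = 3398 - 2808 = 590
d = 2888 * 2808 / 590
= 8109504 / 590
= 13744.92 m

13744.92


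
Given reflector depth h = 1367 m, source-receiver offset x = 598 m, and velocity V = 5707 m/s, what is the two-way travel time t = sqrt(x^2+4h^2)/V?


x^2 + 4h^2 = 598^2 + 4*1367^2 = 357604 + 7474756 = 7832360
sqrt(7832360) = 2798.6354
t = 2798.6354 / 5707 = 0.4904 s

0.4904


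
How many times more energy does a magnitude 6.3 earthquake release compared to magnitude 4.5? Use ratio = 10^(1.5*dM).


M2 - M1 = 6.3 - 4.5 = 1.8
1.5 * 1.8 = 2.7
ratio = 10^2.7 = 501.19

501.19


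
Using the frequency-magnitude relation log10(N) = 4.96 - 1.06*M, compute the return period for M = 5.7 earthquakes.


log10(N) = 4.96 - 1.06*5.7 = -1.082
N = 10^-1.082 = 0.082794
T = 1/N = 1/0.082794 = 12.0781 years

12.0781


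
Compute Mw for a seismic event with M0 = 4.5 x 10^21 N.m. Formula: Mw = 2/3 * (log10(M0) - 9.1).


log10(M0) = log10(4.5 x 10^21) = 21.6532
Mw = 2/3 * (21.6532 - 9.1)
= 2/3 * 12.5532
= 8.37

8.37


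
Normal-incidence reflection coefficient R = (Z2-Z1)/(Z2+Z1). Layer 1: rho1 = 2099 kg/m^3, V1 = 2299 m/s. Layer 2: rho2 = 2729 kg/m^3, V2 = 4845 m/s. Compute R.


Z1 = 2099 * 2299 = 4825601
Z2 = 2729 * 4845 = 13222005
R = (13222005 - 4825601) / (13222005 + 4825601) = 8396404 / 18047606 = 0.4652

0.4652


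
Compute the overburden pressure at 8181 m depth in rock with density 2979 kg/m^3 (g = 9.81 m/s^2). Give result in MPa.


P = rho * g * z / 1e6
= 2979 * 9.81 * 8181 / 1e6
= 239081462.19 / 1e6
= 239.0815 MPa

239.0815


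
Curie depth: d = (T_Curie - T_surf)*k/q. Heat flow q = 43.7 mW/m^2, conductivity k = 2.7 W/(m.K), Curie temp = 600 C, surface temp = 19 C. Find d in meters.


T_Curie - T_surf = 600 - 19 = 581 C
Convert q to W/m^2: 43.7 mW/m^2 = 0.0437 W/m^2
d = 581 * 2.7 / 0.0437 = 35897.03 m

35897.03


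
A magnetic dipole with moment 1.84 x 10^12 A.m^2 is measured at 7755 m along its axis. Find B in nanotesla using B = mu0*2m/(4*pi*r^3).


m = 1.84 x 10^12 = 1840000000000 A.m^2
2m = 3680000000000 A.m^2
r^3 = 7755^3 = 466385893875
B = (4pi*10^-7) * 3680000000000 / (4*pi * 466385893875) * 1e9
= 4624424.386084 / 5860777991742.44 * 1e9
= 789.0462 nT

789.0462


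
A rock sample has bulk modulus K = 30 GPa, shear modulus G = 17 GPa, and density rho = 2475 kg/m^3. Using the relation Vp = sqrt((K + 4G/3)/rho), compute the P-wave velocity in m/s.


First compute the effective modulus:
K + 4G/3 = 30e9 + 4*17e9/3 = 52666666666.67 Pa
Then divide by density:
52666666666.67 / 2475 = 21279461.2795 Pa/(kg/m^3)
Take the square root:
Vp = sqrt(21279461.2795) = 4612.97 m/s

4612.97


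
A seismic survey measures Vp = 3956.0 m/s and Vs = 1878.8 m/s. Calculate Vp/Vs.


Vp/Vs = 3956.0 / 1878.8
= 2.1056

2.1056


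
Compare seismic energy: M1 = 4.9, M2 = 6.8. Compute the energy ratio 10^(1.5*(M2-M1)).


M2 - M1 = 6.8 - 4.9 = 1.9
1.5 * 1.9 = 2.85
ratio = 10^2.85 = 707.95

707.95


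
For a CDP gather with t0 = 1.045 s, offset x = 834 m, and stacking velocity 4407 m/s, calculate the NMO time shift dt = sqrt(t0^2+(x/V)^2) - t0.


x/Vnmo = 834/4407 = 0.189244
(x/Vnmo)^2 = 0.035813
t0^2 = 1.092025
sqrt(1.092025 + 0.035813) = 1.061997
dt = 1.061997 - 1.045 = 0.016997

0.016997


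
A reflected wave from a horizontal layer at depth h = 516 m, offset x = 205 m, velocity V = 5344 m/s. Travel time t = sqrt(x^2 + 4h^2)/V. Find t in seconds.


x^2 + 4h^2 = 205^2 + 4*516^2 = 42025 + 1065024 = 1107049
sqrt(1107049) = 1052.164
t = 1052.164 / 5344 = 0.1969 s

0.1969


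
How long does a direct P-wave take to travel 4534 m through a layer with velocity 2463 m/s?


t = x / V
= 4534 / 2463
= 1.8408 s

1.8408


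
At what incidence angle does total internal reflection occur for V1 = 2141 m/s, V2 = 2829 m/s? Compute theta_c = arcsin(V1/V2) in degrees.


V1/V2 = 2141/2829 = 0.756805
theta_c = arcsin(0.756805) = 49.1833 degrees

49.1833


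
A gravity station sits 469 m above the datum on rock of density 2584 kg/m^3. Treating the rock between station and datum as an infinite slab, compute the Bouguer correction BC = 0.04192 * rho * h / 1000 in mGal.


BC = 0.04192 * rho * h / 1000
= 0.04192 * 2584 * 469 / 1000
= 50.8027 mGal

50.8027


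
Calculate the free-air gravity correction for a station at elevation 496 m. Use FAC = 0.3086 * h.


FAC = 0.3086 * h
= 0.3086 * 496
= 153.0656 mGal

153.0656


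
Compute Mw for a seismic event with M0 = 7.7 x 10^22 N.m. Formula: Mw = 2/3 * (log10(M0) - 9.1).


log10(M0) = log10(7.7 x 10^22) = 22.8865
Mw = 2/3 * (22.8865 - 9.1)
= 2/3 * 13.7865
= 9.19

9.19


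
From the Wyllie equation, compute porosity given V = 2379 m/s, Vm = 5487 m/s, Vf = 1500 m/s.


1/V - 1/Vm = 1/2379 - 1/5487 = 0.0002381
1/Vf - 1/Vm = 1/1500 - 1/5487 = 0.00048442
phi = 0.0002381 / 0.00048442 = 0.4915

0.4915


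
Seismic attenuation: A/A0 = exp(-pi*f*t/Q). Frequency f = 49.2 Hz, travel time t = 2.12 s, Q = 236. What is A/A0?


pi*f*t/Q = pi*49.2*2.12/236 = 1.388477
A/A0 = exp(-1.388477) = 0.249455

0.249455


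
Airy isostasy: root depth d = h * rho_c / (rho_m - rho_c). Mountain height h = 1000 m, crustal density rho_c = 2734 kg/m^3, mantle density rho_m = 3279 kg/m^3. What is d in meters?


rho_m - rho_c = 3279 - 2734 = 545
d = 1000 * 2734 / 545
= 2734000 / 545
= 5016.51 m

5016.51


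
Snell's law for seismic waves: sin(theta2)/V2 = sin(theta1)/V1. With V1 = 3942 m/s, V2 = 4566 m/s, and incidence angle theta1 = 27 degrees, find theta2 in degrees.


sin(theta1) = sin(27 deg) = 0.45399
sin(theta2) = V2/V1 * sin(theta1) = 4566/3942 * 0.45399 = 0.525855
theta2 = arcsin(0.525855) = 31.7258 degrees

31.7258


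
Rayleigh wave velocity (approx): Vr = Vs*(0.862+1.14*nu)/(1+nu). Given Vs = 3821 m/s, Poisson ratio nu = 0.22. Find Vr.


Numerator factor = 0.862 + 1.14*0.22 = 1.1128
Denominator = 1 + 0.22 = 1.22
Vr = 3821 * 1.1128 / 1.22 = 3485.25 m/s

3485.25


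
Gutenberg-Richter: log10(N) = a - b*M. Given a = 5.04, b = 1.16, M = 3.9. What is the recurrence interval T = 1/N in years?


log10(N) = 5.04 - 1.16*3.9 = 0.516
N = 10^0.516 = 3.280953
T = 1/N = 1/3.280953 = 0.3048 years

0.3048


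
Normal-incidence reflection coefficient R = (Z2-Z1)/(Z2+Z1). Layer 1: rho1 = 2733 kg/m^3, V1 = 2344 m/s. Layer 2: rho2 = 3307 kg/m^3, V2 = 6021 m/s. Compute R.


Z1 = 2733 * 2344 = 6406152
Z2 = 3307 * 6021 = 19911447
R = (19911447 - 6406152) / (19911447 + 6406152) = 13505295 / 26317599 = 0.5132

0.5132


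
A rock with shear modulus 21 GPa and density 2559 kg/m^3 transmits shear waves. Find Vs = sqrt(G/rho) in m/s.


Convert G to Pa: G = 21e9 Pa
Compute G/rho = 21e9 / 2559 = 8206330.5979
Vs = sqrt(8206330.5979) = 2864.67 m/s

2864.67


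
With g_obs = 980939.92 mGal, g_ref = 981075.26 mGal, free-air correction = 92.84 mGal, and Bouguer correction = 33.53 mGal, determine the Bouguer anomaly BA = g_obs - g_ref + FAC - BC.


BA = g_obs - g_ref + FAC - BC
= 980939.92 - 981075.26 + 92.84 - 33.53
= -76.03 mGal

-76.03


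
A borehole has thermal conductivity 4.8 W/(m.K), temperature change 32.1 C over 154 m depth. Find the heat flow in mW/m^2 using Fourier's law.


q = k * dT / dz * 1000
= 4.8 * 32.1 / 154 * 1000
= 1.000519 * 1000
= 1000.5195 mW/m^2

1000.5195


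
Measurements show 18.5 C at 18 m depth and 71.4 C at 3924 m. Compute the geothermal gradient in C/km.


dT = 71.4 - 18.5 = 52.9 C
dz = 3924 - 18 = 3906 m
gradient = dT/dz * 1000 = 52.9/3906 * 1000 = 13.5433 C/km

13.5433


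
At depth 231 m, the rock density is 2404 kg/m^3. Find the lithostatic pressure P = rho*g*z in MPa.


P = rho * g * z / 1e6
= 2404 * 9.81 * 231 / 1e6
= 5447728.44 / 1e6
= 5.4477 MPa

5.4477


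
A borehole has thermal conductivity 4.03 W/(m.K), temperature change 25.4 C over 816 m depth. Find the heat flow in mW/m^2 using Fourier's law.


q = k * dT / dz * 1000
= 4.03 * 25.4 / 816 * 1000
= 0.125444 * 1000
= 125.4436 mW/m^2

125.4436


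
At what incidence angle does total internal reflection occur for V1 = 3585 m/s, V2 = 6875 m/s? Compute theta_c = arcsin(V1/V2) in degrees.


V1/V2 = 3585/6875 = 0.521455
theta_c = arcsin(0.521455) = 31.4299 degrees

31.4299


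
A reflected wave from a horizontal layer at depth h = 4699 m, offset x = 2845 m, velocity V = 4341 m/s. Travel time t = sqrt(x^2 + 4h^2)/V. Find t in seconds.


x^2 + 4h^2 = 2845^2 + 4*4699^2 = 8094025 + 88322404 = 96416429
sqrt(96416429) = 9819.1868
t = 9819.1868 / 4341 = 2.262 s

2.262


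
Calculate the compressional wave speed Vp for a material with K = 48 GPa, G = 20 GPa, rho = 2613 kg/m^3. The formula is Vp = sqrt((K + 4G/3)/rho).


First compute the effective modulus:
K + 4G/3 = 48e9 + 4*20e9/3 = 74666666666.67 Pa
Then divide by density:
74666666666.67 / 2613 = 28575073.3512 Pa/(kg/m^3)
Take the square root:
Vp = sqrt(28575073.3512) = 5345.57 m/s

5345.57


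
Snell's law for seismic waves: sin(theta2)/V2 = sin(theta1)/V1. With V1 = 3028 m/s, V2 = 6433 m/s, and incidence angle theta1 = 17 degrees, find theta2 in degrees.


sin(theta1) = sin(17 deg) = 0.292372
sin(theta2) = V2/V1 * sin(theta1) = 6433/3028 * 0.292372 = 0.621145
theta2 = arcsin(0.621145) = 38.3998 degrees

38.3998


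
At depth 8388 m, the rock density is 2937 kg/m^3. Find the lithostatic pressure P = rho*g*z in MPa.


P = rho * g * z / 1e6
= 2937 * 9.81 * 8388 / 1e6
= 241674804.36 / 1e6
= 241.6748 MPa

241.6748


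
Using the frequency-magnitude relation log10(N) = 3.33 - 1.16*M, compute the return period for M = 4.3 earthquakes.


log10(N) = 3.33 - 1.16*4.3 = -1.658
N = 10^-1.658 = 0.021979
T = 1/N = 1/0.021979 = 45.4988 years

45.4988


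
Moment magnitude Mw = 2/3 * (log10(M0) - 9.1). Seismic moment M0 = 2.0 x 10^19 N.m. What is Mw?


log10(M0) = log10(2.0 x 10^19) = 19.301
Mw = 2/3 * (19.301 - 9.1)
= 2/3 * 10.201
= 6.8

6.8


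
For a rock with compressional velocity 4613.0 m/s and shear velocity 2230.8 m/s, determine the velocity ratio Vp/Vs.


Vp/Vs = 4613.0 / 2230.8
= 2.0679

2.0679


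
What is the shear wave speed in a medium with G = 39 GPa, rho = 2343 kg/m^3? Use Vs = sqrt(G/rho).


Convert G to Pa: G = 39e9 Pa
Compute G/rho = 39e9 / 2343 = 16645326.5045
Vs = sqrt(16645326.5045) = 4079.87 m/s

4079.87


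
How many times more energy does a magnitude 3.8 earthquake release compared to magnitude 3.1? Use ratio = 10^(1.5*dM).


M2 - M1 = 3.8 - 3.1 = 0.7
1.5 * 0.7 = 1.05
ratio = 10^1.05 = 11.22

11.22


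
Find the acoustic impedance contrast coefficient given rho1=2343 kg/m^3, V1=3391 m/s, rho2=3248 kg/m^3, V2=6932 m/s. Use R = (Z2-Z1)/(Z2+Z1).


Z1 = 2343 * 3391 = 7945113
Z2 = 3248 * 6932 = 22515136
R = (22515136 - 7945113) / (22515136 + 7945113) = 14570023 / 30460249 = 0.4783

0.4783


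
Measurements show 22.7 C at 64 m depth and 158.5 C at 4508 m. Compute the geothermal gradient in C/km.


dT = 158.5 - 22.7 = 135.8 C
dz = 4508 - 64 = 4444 m
gradient = dT/dz * 1000 = 135.8/4444 * 1000 = 30.5581 C/km

30.5581


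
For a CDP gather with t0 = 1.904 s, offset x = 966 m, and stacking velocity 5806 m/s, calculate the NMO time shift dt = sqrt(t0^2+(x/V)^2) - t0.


x/Vnmo = 966/5806 = 0.16638
(x/Vnmo)^2 = 0.027682
t0^2 = 3.625216
sqrt(3.625216 + 0.027682) = 1.911256
dt = 1.911256 - 1.904 = 0.007256

0.007256


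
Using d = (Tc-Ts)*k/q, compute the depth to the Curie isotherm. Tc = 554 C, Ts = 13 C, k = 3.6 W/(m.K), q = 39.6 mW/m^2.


T_Curie - T_surf = 554 - 13 = 541 C
Convert q to W/m^2: 39.6 mW/m^2 = 0.0396 W/m^2
d = 541 * 3.6 / 0.0396 = 49181.82 m

49181.82


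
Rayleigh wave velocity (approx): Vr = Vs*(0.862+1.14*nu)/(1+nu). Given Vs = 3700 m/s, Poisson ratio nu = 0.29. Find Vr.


Numerator factor = 0.862 + 1.14*0.29 = 1.1926
Denominator = 1 + 0.29 = 1.29
Vr = 3700 * 1.1926 / 1.29 = 3420.64 m/s

3420.64


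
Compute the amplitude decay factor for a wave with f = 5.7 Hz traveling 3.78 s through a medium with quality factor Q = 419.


pi*f*t/Q = pi*5.7*3.78/419 = 0.161548
A/A0 = exp(-0.161548) = 0.850825

0.850825


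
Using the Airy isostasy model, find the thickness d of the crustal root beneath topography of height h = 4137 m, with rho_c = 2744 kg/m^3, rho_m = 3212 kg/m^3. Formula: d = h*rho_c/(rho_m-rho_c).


rho_m - rho_c = 3212 - 2744 = 468
d = 4137 * 2744 / 468
= 11351928 / 468
= 24256.26 m

24256.26


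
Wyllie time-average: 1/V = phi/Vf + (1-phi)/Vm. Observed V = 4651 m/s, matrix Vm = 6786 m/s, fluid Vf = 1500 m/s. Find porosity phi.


1/V - 1/Vm = 1/4651 - 1/6786 = 6.765e-05
1/Vf - 1/Vm = 1/1500 - 1/6786 = 0.0005193
phi = 6.765e-05 / 0.0005193 = 0.1303

0.1303


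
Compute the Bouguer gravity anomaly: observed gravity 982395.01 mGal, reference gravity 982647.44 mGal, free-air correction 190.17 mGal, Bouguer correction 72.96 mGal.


BA = g_obs - g_ref + FAC - BC
= 982395.01 - 982647.44 + 190.17 - 72.96
= -135.22 mGal

-135.22


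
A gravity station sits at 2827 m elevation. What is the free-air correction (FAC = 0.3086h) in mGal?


FAC = 0.3086 * h
= 0.3086 * 2827
= 872.4122 mGal

872.4122


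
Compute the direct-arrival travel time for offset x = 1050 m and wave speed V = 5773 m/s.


t = x / V
= 1050 / 5773
= 0.1819 s

0.1819


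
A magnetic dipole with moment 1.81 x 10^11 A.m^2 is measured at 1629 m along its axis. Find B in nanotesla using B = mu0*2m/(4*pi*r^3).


m = 1.81 x 10^11 = 181000000000 A.m^2
2m = 362000000000 A.m^2
r^3 = 1629^3 = 4322781189
B = (4pi*10^-7) * 362000000000 / (4*pi * 4322781189) * 1e9
= 454902.61624 / 54321670505.75 * 1e9
= 8374.2383 nT

8374.2383


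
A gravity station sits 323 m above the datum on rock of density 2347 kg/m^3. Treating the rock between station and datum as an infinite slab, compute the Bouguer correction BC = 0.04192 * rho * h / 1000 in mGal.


BC = 0.04192 * rho * h / 1000
= 0.04192 * 2347 * 323 / 1000
= 31.7788 mGal

31.7788


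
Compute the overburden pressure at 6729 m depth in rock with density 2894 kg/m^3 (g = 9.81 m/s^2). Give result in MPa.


P = rho * g * z / 1e6
= 2894 * 9.81 * 6729 / 1e6
= 191037252.06 / 1e6
= 191.0373 MPa

191.0373


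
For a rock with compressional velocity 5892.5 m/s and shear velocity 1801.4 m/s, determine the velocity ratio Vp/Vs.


Vp/Vs = 5892.5 / 1801.4
= 3.2711

3.2711


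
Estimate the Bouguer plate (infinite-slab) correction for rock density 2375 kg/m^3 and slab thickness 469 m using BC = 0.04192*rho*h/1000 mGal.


BC = 0.04192 * rho * h / 1000
= 0.04192 * 2375 * 469 / 1000
= 46.6936 mGal

46.6936


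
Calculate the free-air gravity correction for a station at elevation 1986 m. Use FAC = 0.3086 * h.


FAC = 0.3086 * h
= 0.3086 * 1986
= 612.8796 mGal

612.8796


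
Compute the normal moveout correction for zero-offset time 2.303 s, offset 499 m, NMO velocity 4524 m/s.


x/Vnmo = 499/4524 = 0.110301
(x/Vnmo)^2 = 0.012166
t0^2 = 5.303809
sqrt(5.303809 + 0.012166) = 2.30564
dt = 2.30564 - 2.303 = 0.00264

0.00264


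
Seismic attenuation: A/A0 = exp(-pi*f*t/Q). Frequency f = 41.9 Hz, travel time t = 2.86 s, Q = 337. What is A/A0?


pi*f*t/Q = pi*41.9*2.86/337 = 1.117121
A/A0 = exp(-1.117121) = 0.327221

0.327221


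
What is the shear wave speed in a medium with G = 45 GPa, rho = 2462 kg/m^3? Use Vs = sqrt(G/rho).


Convert G to Pa: G = 45e9 Pa
Compute G/rho = 45e9 / 2462 = 18277822.9082
Vs = sqrt(18277822.9082) = 4275.26 m/s

4275.26


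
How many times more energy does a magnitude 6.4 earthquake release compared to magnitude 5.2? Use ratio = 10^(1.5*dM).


M2 - M1 = 6.4 - 5.2 = 1.2
1.5 * 1.2 = 1.8
ratio = 10^1.8 = 63.1

63.1


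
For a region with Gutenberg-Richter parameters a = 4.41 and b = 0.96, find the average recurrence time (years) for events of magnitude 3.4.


log10(N) = 4.41 - 0.96*3.4 = 1.146
N = 10^1.146 = 13.995873
T = 1/N = 1/13.995873 = 0.0714 years

0.0714


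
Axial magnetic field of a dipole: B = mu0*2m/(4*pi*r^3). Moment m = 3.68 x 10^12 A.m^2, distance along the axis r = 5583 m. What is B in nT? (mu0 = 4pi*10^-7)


m = 3.68 x 10^12 = 3680000000000 A.m^2
2m = 7360000000000 A.m^2
r^3 = 5583^3 = 174021490287
B = (4pi*10^-7) * 7360000000000 / (4*pi * 174021490287) * 1e9
= 9248848.772168 / 2186818541809.55 * 1e9
= 4229.3627 nT

4229.3627


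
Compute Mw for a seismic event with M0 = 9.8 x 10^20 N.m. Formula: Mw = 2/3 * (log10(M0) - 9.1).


log10(M0) = log10(9.8 x 10^20) = 20.9912
Mw = 2/3 * (20.9912 - 9.1)
= 2/3 * 11.8912
= 7.93

7.93


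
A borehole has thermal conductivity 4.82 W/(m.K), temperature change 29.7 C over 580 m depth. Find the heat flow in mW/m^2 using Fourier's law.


q = k * dT / dz * 1000
= 4.82 * 29.7 / 580 * 1000
= 0.246817 * 1000
= 246.8172 mW/m^2

246.8172


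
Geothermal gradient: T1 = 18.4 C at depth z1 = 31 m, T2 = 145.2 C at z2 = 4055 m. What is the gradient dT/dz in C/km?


dT = 145.2 - 18.4 = 126.8 C
dz = 4055 - 31 = 4024 m
gradient = dT/dz * 1000 = 126.8/4024 * 1000 = 31.5109 C/km

31.5109


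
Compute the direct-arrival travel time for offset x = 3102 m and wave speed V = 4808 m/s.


t = x / V
= 3102 / 4808
= 0.6452 s

0.6452


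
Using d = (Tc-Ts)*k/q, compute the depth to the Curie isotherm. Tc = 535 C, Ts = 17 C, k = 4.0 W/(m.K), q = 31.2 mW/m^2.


T_Curie - T_surf = 535 - 17 = 518 C
Convert q to W/m^2: 31.2 mW/m^2 = 0.0312 W/m^2
d = 518 * 4.0 / 0.0312 = 66410.26 m

66410.26


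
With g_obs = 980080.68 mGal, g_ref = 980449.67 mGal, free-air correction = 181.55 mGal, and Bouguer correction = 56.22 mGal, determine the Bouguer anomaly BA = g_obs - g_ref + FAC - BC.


BA = g_obs - g_ref + FAC - BC
= 980080.68 - 980449.67 + 181.55 - 56.22
= -243.66 mGal

-243.66


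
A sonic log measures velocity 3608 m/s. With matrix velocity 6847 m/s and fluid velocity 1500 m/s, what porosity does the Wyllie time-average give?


1/V - 1/Vm = 1/3608 - 1/6847 = 0.00013111
1/Vf - 1/Vm = 1/1500 - 1/6847 = 0.00052062
phi = 0.00013111 / 0.00052062 = 0.2518

0.2518


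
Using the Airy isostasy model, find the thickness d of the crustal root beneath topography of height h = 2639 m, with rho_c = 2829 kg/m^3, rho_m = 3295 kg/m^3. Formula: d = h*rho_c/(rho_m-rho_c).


rho_m - rho_c = 3295 - 2829 = 466
d = 2639 * 2829 / 466
= 7465731 / 466
= 16020.88 m

16020.88


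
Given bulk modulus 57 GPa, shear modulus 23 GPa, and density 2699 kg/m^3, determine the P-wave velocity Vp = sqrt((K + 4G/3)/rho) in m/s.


First compute the effective modulus:
K + 4G/3 = 57e9 + 4*23e9/3 = 87666666666.67 Pa
Then divide by density:
87666666666.67 / 2699 = 32481165.8639 Pa/(kg/m^3)
Take the square root:
Vp = sqrt(32481165.8639) = 5699.23 m/s

5699.23


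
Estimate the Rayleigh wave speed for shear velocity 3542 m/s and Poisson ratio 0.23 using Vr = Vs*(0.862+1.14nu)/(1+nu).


Numerator factor = 0.862 + 1.14*0.23 = 1.1242
Denominator = 1 + 0.23 = 1.23
Vr = 3542 * 1.1242 / 1.23 = 3237.33 m/s

3237.33


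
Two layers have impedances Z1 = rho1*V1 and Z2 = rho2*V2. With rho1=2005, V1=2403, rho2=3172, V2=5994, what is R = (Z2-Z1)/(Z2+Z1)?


Z1 = 2005 * 2403 = 4818015
Z2 = 3172 * 5994 = 19012968
R = (19012968 - 4818015) / (19012968 + 4818015) = 14194953 / 23830983 = 0.5957

0.5957


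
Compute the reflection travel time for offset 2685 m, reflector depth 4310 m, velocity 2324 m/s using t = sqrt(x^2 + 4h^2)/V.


x^2 + 4h^2 = 2685^2 + 4*4310^2 = 7209225 + 74304400 = 81513625
sqrt(81513625) = 9028.4896
t = 9028.4896 / 2324 = 3.8849 s

3.8849


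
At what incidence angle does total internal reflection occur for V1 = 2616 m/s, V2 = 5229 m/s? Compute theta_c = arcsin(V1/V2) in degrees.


V1/V2 = 2616/5229 = 0.500287
theta_c = arcsin(0.500287) = 30.019 degrees

30.019


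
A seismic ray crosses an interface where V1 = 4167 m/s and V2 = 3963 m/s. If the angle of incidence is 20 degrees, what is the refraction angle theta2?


sin(theta1) = sin(20 deg) = 0.34202
sin(theta2) = V2/V1 * sin(theta1) = 3963/4167 * 0.34202 = 0.325276
theta2 = arcsin(0.325276) = 18.9823 degrees

18.9823


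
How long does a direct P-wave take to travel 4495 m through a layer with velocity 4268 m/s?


t = x / V
= 4495 / 4268
= 1.0532 s

1.0532


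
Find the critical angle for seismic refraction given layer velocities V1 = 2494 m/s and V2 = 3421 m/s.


V1/V2 = 2494/3421 = 0.729027
theta_c = arcsin(0.729027) = 46.8049 degrees

46.8049


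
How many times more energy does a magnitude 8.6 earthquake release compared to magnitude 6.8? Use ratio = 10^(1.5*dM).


M2 - M1 = 8.6 - 6.8 = 1.8
1.5 * 1.8 = 2.7
ratio = 10^2.7 = 501.19

501.19


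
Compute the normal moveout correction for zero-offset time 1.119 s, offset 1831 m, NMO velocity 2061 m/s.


x/Vnmo = 1831/2061 = 0.888404
(x/Vnmo)^2 = 0.789261
t0^2 = 1.252161
sqrt(1.252161 + 0.789261) = 1.428783
dt = 1.428783 - 1.119 = 0.309783

0.309783


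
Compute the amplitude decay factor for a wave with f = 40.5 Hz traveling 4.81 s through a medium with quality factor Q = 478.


pi*f*t/Q = pi*40.5*4.81/478 = 1.28033
A/A0 = exp(-1.28033) = 0.277945

0.277945


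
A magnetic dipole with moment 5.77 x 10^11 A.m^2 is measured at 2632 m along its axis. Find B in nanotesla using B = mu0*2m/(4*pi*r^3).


m = 5.77 x 10^11 = 577000000000 A.m^2
2m = 1154000000000 A.m^2
r^3 = 2632^3 = 18232979968
B = (4pi*10^-7) * 1154000000000 / (4*pi * 18232979968) * 1e9
= 1450159.168897 / 229122383682.07 * 1e9
= 6329.1903 nT

6329.1903


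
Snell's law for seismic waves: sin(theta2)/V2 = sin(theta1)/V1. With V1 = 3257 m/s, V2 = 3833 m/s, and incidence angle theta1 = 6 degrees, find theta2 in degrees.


sin(theta1) = sin(6 deg) = 0.104528
sin(theta2) = V2/V1 * sin(theta1) = 3833/3257 * 0.104528 = 0.123014
theta2 = arcsin(0.123014) = 7.0661 degrees

7.0661


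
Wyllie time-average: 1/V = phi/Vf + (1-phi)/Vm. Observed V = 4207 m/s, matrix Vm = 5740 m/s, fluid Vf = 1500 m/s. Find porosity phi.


1/V - 1/Vm = 1/4207 - 1/5740 = 6.348e-05
1/Vf - 1/Vm = 1/1500 - 1/5740 = 0.00049245
phi = 6.348e-05 / 0.00049245 = 0.1289

0.1289


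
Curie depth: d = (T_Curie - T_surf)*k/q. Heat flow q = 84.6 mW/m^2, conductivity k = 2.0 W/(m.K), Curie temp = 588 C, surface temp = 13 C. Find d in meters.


T_Curie - T_surf = 588 - 13 = 575 C
Convert q to W/m^2: 84.6 mW/m^2 = 0.0846 W/m^2
d = 575 * 2.0 / 0.0846 = 13593.38 m

13593.38


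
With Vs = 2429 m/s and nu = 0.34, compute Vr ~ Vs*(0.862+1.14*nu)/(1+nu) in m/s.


Numerator factor = 0.862 + 1.14*0.34 = 1.2496
Denominator = 1 + 0.34 = 1.34
Vr = 2429 * 1.2496 / 1.34 = 2265.13 m/s

2265.13


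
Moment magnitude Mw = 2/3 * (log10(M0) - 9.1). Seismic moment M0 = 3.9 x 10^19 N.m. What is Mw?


log10(M0) = log10(3.9 x 10^19) = 19.5911
Mw = 2/3 * (19.5911 - 9.1)
= 2/3 * 10.4911
= 6.99

6.99


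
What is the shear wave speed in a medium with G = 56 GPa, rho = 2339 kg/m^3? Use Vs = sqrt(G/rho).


Convert G to Pa: G = 56e9 Pa
Compute G/rho = 56e9 / 2339 = 23941855.4938
Vs = sqrt(23941855.4938) = 4893.04 m/s

4893.04


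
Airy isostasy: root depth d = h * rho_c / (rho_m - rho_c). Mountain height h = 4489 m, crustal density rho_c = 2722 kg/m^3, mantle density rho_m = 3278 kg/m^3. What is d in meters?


rho_m - rho_c = 3278 - 2722 = 556
d = 4489 * 2722 / 556
= 12219058 / 556
= 21976.72 m

21976.72


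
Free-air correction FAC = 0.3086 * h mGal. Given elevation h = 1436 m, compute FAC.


FAC = 0.3086 * h
= 0.3086 * 1436
= 443.1496 mGal

443.1496


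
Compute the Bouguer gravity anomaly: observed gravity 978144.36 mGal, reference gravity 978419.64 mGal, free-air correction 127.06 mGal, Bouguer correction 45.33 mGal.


BA = g_obs - g_ref + FAC - BC
= 978144.36 - 978419.64 + 127.06 - 45.33
= -193.55 mGal

-193.55


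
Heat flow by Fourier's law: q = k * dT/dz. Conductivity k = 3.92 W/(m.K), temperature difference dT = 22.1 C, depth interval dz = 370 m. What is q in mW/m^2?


q = k * dT / dz * 1000
= 3.92 * 22.1 / 370 * 1000
= 0.234141 * 1000
= 234.1405 mW/m^2

234.1405


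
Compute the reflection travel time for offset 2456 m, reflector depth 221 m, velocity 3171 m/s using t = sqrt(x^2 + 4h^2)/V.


x^2 + 4h^2 = 2456^2 + 4*221^2 = 6031936 + 195364 = 6227300
sqrt(6227300) = 2495.4559
t = 2495.4559 / 3171 = 0.787 s

0.787


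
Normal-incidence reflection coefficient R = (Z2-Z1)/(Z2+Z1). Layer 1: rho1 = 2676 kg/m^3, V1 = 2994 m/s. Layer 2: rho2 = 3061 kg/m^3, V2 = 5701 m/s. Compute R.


Z1 = 2676 * 2994 = 8011944
Z2 = 3061 * 5701 = 17450761
R = (17450761 - 8011944) / (17450761 + 8011944) = 9438817 / 25462705 = 0.3707

0.3707


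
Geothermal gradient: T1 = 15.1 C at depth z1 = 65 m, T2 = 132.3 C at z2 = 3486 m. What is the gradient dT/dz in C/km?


dT = 132.3 - 15.1 = 117.2 C
dz = 3486 - 65 = 3421 m
gradient = dT/dz * 1000 = 117.2/3421 * 1000 = 34.259 C/km

34.259


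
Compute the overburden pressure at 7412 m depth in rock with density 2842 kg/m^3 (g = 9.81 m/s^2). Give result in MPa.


P = rho * g * z / 1e6
= 2842 * 9.81 * 7412 / 1e6
= 206646708.24 / 1e6
= 206.6467 MPa

206.6467


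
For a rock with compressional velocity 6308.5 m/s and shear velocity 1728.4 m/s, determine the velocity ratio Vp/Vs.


Vp/Vs = 6308.5 / 1728.4
= 3.6499

3.6499


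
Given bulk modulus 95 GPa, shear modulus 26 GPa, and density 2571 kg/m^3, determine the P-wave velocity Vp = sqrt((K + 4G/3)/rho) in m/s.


First compute the effective modulus:
K + 4G/3 = 95e9 + 4*26e9/3 = 129666666666.67 Pa
Then divide by density:
129666666666.67 / 2571 = 50434331.6479 Pa/(kg/m^3)
Take the square root:
Vp = sqrt(50434331.6479) = 7101.71 m/s

7101.71


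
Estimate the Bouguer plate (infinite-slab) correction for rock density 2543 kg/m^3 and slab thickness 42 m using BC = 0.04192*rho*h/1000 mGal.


BC = 0.04192 * rho * h / 1000
= 0.04192 * 2543 * 42 / 1000
= 4.4773 mGal

4.4773


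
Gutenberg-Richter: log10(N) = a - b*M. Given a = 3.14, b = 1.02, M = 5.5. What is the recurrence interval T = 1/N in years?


log10(N) = 3.14 - 1.02*5.5 = -2.47
N = 10^-2.47 = 0.003388
T = 1/N = 1/0.003388 = 295.1209 years

295.1209


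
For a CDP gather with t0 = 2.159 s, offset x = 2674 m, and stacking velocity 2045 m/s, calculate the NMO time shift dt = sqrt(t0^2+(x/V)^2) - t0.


x/Vnmo = 2674/2045 = 1.307579
(x/Vnmo)^2 = 1.709764
t0^2 = 4.661281
sqrt(4.661281 + 1.709764) = 2.524093
dt = 2.524093 - 2.159 = 0.365093

0.365093


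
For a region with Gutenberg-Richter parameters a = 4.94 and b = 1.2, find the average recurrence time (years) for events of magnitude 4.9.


log10(N) = 4.94 - 1.2*4.9 = -0.94
N = 10^-0.94 = 0.114815
T = 1/N = 1/0.114815 = 8.7096 years

8.7096


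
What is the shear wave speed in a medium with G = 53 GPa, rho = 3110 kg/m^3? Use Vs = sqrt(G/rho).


Convert G to Pa: G = 53e9 Pa
Compute G/rho = 53e9 / 3110 = 17041800.6431
Vs = sqrt(17041800.6431) = 4128.17 m/s

4128.17


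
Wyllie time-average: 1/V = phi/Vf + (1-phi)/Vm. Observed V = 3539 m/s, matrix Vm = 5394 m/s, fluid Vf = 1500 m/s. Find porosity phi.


1/V - 1/Vm = 1/3539 - 1/5394 = 9.717e-05
1/Vf - 1/Vm = 1/1500 - 1/5394 = 0.00048128
phi = 9.717e-05 / 0.00048128 = 0.2019

0.2019


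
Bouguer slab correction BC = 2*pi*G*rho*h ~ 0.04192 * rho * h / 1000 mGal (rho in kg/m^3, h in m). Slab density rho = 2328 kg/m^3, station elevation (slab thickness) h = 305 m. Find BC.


BC = 0.04192 * rho * h / 1000
= 0.04192 * 2328 * 305 / 1000
= 29.7649 mGal

29.7649


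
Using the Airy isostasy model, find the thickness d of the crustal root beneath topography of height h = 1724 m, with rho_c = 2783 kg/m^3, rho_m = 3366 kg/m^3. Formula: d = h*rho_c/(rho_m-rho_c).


rho_m - rho_c = 3366 - 2783 = 583
d = 1724 * 2783 / 583
= 4797892 / 583
= 8229.66 m

8229.66


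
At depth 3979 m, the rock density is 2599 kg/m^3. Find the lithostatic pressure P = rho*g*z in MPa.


P = rho * g * z / 1e6
= 2599 * 9.81 * 3979 / 1e6
= 101449340.01 / 1e6
= 101.4493 MPa

101.4493


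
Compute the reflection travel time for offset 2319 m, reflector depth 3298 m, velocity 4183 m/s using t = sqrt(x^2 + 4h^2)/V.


x^2 + 4h^2 = 2319^2 + 4*3298^2 = 5377761 + 43507216 = 48884977
sqrt(48884977) = 6991.7792
t = 6991.7792 / 4183 = 1.6715 s

1.6715


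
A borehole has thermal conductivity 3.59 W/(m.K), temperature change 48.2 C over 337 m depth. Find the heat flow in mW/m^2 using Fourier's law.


q = k * dT / dz * 1000
= 3.59 * 48.2 / 337 * 1000
= 0.513466 * 1000
= 513.4659 mW/m^2

513.4659


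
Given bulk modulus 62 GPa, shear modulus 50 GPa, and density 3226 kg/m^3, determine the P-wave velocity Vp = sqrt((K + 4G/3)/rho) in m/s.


First compute the effective modulus:
K + 4G/3 = 62e9 + 4*50e9/3 = 128666666666.67 Pa
Then divide by density:
128666666666.67 / 3226 = 39884273.6103 Pa/(kg/m^3)
Take the square root:
Vp = sqrt(39884273.6103) = 6315.4 m/s

6315.4


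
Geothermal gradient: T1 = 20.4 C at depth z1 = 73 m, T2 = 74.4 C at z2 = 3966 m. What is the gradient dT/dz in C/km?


dT = 74.4 - 20.4 = 54.0 C
dz = 3966 - 73 = 3893 m
gradient = dT/dz * 1000 = 54.0/3893 * 1000 = 13.8711 C/km

13.8711


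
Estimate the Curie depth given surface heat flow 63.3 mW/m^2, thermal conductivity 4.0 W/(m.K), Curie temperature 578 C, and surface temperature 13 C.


T_Curie - T_surf = 578 - 13 = 565 C
Convert q to W/m^2: 63.3 mW/m^2 = 0.0633 W/m^2
d = 565 * 4.0 / 0.0633 = 35703.0 m

35703.0


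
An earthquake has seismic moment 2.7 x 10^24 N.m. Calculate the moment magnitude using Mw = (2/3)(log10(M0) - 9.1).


log10(M0) = log10(2.7 x 10^24) = 24.4314
Mw = 2/3 * (24.4314 - 9.1)
= 2/3 * 15.3314
= 10.22

10.22


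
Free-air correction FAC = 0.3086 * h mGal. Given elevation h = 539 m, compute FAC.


FAC = 0.3086 * h
= 0.3086 * 539
= 166.3354 mGal

166.3354


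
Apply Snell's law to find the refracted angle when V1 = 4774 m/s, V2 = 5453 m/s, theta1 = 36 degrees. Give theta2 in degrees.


sin(theta1) = sin(36 deg) = 0.587785
sin(theta2) = V2/V1 * sin(theta1) = 5453/4774 * 0.587785 = 0.671385
theta2 = arcsin(0.671385) = 42.1741 degrees

42.1741


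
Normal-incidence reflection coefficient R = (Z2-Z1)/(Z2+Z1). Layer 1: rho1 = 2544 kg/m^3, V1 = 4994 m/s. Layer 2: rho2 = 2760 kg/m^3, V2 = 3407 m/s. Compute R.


Z1 = 2544 * 4994 = 12704736
Z2 = 2760 * 3407 = 9403320
R = (9403320 - 12704736) / (9403320 + 12704736) = -3301416 / 22108056 = -0.1493

-0.1493


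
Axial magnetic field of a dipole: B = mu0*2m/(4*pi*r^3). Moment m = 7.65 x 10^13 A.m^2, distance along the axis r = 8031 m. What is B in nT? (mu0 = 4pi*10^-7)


m = 7.65 x 10^13 = 76500000000000 A.m^2
2m = 153000000000000 A.m^2
r^3 = 8031^3 = 517975093791
B = (4pi*10^-7) * 153000000000000 / (4*pi * 517975093791) * 1e9
= 192265470.399695 / 6509066997585.16 * 1e9
= 29538.0998 nT

29538.0998


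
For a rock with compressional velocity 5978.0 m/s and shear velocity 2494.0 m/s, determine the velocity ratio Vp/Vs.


Vp/Vs = 5978.0 / 2494.0
= 2.397

2.397


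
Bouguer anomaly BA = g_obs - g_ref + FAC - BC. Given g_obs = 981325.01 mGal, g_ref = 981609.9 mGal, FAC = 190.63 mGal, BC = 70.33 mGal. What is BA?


BA = g_obs - g_ref + FAC - BC
= 981325.01 - 981609.9 + 190.63 - 70.33
= -164.59 mGal

-164.59


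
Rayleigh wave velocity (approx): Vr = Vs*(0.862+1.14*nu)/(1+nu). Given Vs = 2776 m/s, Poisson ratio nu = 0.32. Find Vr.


Numerator factor = 0.862 + 1.14*0.32 = 1.2268
Denominator = 1 + 0.32 = 1.32
Vr = 2776 * 1.2268 / 1.32 = 2580.0 m/s

2580.0


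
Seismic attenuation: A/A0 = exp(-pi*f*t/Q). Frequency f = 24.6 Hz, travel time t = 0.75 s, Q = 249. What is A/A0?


pi*f*t/Q = pi*24.6*0.75/249 = 0.232781
A/A0 = exp(-0.232781) = 0.792327

0.792327


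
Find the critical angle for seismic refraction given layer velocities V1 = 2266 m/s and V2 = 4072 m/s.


V1/V2 = 2266/4072 = 0.556483
theta_c = arcsin(0.556483) = 33.8129 degrees

33.8129


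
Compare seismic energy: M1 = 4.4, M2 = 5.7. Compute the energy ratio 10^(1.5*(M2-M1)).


M2 - M1 = 5.7 - 4.4 = 1.3
1.5 * 1.3 = 1.95
ratio = 10^1.95 = 89.13

89.13


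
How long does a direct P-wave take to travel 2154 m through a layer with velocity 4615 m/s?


t = x / V
= 2154 / 4615
= 0.4667 s

0.4667


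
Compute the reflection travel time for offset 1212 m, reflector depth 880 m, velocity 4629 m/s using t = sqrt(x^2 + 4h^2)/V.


x^2 + 4h^2 = 1212^2 + 4*880^2 = 1468944 + 3097600 = 4566544
sqrt(4566544) = 2136.9474
t = 2136.9474 / 4629 = 0.4616 s

0.4616


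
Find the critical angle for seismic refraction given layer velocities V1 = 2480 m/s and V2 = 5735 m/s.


V1/V2 = 2480/5735 = 0.432432
theta_c = arcsin(0.432432) = 25.622 degrees

25.622


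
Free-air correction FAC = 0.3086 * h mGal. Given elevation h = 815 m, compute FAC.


FAC = 0.3086 * h
= 0.3086 * 815
= 251.509 mGal

251.509


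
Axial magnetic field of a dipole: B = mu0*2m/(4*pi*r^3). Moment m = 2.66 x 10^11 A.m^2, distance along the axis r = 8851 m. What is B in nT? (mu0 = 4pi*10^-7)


m = 2.66 x 10^11 = 266000000000 A.m^2
2m = 532000000000 A.m^2
r^3 = 8851^3 = 693389119051
B = (4pi*10^-7) * 532000000000 / (4*pi * 693389119051) * 1e9
= 668530.916684 / 8713384649958.88 * 1e9
= 76.7246 nT

76.7246


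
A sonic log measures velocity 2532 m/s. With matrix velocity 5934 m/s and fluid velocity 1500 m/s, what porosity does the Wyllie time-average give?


1/V - 1/Vm = 1/2532 - 1/5934 = 0.00022642
1/Vf - 1/Vm = 1/1500 - 1/5934 = 0.00049815
phi = 0.00022642 / 0.00049815 = 0.4545

0.4545


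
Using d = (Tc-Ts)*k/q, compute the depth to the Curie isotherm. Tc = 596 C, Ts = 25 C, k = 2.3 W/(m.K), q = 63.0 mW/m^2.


T_Curie - T_surf = 596 - 25 = 571 C
Convert q to W/m^2: 63.0 mW/m^2 = 0.063 W/m^2
d = 571 * 2.3 / 0.063 = 20846.03 m

20846.03


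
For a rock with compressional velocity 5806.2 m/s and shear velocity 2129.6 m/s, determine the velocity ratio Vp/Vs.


Vp/Vs = 5806.2 / 2129.6
= 2.7264

2.7264


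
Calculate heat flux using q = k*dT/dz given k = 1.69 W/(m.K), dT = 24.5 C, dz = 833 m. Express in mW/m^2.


q = k * dT / dz * 1000
= 1.69 * 24.5 / 833 * 1000
= 0.049706 * 1000
= 49.7059 mW/m^2

49.7059


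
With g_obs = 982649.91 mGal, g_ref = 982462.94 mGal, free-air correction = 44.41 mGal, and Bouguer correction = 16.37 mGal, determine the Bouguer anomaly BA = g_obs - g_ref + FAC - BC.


BA = g_obs - g_ref + FAC - BC
= 982649.91 - 982462.94 + 44.41 - 16.37
= 215.01 mGal

215.01


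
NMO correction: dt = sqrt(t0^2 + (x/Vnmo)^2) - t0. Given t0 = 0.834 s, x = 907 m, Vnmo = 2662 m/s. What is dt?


x/Vnmo = 907/2662 = 0.340721
(x/Vnmo)^2 = 0.116091
t0^2 = 0.695556
sqrt(0.695556 + 0.116091) = 0.900915
dt = 0.900915 - 0.834 = 0.066915

0.066915


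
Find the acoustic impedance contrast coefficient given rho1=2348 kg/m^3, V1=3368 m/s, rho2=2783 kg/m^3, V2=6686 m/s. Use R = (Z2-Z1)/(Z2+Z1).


Z1 = 2348 * 3368 = 7908064
Z2 = 2783 * 6686 = 18607138
R = (18607138 - 7908064) / (18607138 + 7908064) = 10699074 / 26515202 = 0.4035

0.4035


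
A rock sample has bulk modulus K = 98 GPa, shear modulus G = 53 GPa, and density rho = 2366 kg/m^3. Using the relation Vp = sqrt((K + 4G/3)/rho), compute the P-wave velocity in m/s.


First compute the effective modulus:
K + 4G/3 = 98e9 + 4*53e9/3 = 168666666666.67 Pa
Then divide by density:
168666666666.67 / 2366 = 71287686.6723 Pa/(kg/m^3)
Take the square root:
Vp = sqrt(71287686.6723) = 8443.2 m/s

8443.2


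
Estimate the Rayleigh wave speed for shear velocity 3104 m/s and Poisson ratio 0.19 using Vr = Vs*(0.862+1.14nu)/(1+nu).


Numerator factor = 0.862 + 1.14*0.19 = 1.0786
Denominator = 1 + 0.19 = 1.19
Vr = 3104 * 1.0786 / 1.19 = 2813.42 m/s

2813.42
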